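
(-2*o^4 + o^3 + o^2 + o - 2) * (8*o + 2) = -16*o^5 + 4*o^4 + 10*o^3 + 10*o^2 - 14*o - 4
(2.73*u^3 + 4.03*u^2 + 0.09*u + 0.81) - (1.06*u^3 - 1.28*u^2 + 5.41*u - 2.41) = 1.67*u^3 + 5.31*u^2 - 5.32*u + 3.22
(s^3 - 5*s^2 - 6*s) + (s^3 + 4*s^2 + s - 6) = 2*s^3 - s^2 - 5*s - 6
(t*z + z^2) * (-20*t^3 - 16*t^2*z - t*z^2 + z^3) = -20*t^4*z - 36*t^3*z^2 - 17*t^2*z^3 + z^5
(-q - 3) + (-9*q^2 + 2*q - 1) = -9*q^2 + q - 4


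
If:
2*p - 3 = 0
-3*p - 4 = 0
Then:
No Solution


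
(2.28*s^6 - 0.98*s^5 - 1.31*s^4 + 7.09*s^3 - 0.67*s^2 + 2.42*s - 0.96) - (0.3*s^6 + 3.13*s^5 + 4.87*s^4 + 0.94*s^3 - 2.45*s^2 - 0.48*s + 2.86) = 1.98*s^6 - 4.11*s^5 - 6.18*s^4 + 6.15*s^3 + 1.78*s^2 + 2.9*s - 3.82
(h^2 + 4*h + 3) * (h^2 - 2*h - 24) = h^4 + 2*h^3 - 29*h^2 - 102*h - 72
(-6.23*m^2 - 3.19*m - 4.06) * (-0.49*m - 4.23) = 3.0527*m^3 + 27.916*m^2 + 15.4831*m + 17.1738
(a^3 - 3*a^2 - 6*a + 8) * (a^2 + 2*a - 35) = a^5 - a^4 - 47*a^3 + 101*a^2 + 226*a - 280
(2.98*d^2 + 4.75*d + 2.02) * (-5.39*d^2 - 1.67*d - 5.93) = -16.0622*d^4 - 30.5791*d^3 - 36.4917*d^2 - 31.5409*d - 11.9786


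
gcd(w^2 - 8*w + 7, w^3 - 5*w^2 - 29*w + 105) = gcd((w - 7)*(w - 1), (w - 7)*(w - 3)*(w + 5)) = w - 7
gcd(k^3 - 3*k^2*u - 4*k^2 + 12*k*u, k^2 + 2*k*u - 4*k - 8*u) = k - 4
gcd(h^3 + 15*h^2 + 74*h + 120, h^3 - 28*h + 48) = h + 6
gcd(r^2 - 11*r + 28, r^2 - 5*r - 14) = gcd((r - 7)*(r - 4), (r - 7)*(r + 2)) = r - 7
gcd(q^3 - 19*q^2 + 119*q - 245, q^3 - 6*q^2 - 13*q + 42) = q - 7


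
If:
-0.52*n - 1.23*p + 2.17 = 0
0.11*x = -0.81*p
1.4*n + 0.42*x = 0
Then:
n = 2.02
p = 0.91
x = -6.72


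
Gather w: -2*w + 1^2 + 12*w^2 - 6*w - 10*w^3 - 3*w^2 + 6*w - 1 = -10*w^3 + 9*w^2 - 2*w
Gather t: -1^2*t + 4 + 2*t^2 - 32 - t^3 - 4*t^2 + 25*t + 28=-t^3 - 2*t^2 + 24*t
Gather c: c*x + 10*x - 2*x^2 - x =c*x - 2*x^2 + 9*x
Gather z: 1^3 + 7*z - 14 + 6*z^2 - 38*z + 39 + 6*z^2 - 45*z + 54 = 12*z^2 - 76*z + 80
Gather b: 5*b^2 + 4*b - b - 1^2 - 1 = 5*b^2 + 3*b - 2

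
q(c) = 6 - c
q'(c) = -1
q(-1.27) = 7.27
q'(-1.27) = -1.00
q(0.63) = 5.37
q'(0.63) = -1.00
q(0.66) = 5.34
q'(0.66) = -1.00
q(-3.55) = 9.55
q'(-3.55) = -1.00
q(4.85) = 1.15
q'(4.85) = -1.00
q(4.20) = 1.80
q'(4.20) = -1.00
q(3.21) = 2.79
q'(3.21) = -1.00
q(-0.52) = 6.52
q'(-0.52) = -1.00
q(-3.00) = 9.00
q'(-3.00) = -1.00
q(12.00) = -6.00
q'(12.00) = -1.00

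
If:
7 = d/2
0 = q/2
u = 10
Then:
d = 14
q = 0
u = 10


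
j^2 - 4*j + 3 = (j - 3)*(j - 1)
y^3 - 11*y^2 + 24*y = y*(y - 8)*(y - 3)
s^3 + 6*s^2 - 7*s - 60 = (s - 3)*(s + 4)*(s + 5)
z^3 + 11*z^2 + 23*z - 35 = (z - 1)*(z + 5)*(z + 7)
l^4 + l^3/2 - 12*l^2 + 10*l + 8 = (l - 2)^2*(l + 1/2)*(l + 4)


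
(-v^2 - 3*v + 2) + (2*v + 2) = -v^2 - v + 4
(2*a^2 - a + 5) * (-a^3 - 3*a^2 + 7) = -2*a^5 - 5*a^4 - 2*a^3 - a^2 - 7*a + 35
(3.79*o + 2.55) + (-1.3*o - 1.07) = 2.49*o + 1.48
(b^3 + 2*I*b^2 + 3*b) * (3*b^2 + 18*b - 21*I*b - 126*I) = 3*b^5 + 18*b^4 - 15*I*b^4 + 51*b^3 - 90*I*b^3 + 306*b^2 - 63*I*b^2 - 378*I*b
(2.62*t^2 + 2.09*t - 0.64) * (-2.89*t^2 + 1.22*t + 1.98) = -7.5718*t^4 - 2.8437*t^3 + 9.587*t^2 + 3.3574*t - 1.2672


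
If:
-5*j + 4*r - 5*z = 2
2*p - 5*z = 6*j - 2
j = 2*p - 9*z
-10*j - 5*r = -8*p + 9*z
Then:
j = 206/219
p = 769/219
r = 184/73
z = 148/219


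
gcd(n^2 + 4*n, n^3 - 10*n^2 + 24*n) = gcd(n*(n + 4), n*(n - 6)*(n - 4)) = n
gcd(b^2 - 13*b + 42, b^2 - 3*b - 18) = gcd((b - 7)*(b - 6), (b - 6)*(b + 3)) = b - 6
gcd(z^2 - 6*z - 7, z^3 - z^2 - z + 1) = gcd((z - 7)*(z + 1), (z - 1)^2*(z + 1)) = z + 1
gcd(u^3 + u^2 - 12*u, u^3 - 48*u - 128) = u + 4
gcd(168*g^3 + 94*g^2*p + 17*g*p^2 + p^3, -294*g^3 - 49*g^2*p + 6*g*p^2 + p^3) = 42*g^2 + 13*g*p + p^2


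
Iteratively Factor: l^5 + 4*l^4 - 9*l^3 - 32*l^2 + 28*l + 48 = (l + 3)*(l^4 + l^3 - 12*l^2 + 4*l + 16) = (l + 1)*(l + 3)*(l^3 - 12*l + 16) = (l - 2)*(l + 1)*(l + 3)*(l^2 + 2*l - 8) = (l - 2)*(l + 1)*(l + 3)*(l + 4)*(l - 2)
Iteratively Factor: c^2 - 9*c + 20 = (c - 4)*(c - 5)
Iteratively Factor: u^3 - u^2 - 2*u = (u + 1)*(u^2 - 2*u) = (u - 2)*(u + 1)*(u)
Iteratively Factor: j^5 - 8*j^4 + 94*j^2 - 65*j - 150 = (j - 5)*(j^4 - 3*j^3 - 15*j^2 + 19*j + 30) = (j - 5)*(j + 3)*(j^3 - 6*j^2 + 3*j + 10) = (j - 5)*(j - 2)*(j + 3)*(j^2 - 4*j - 5) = (j - 5)^2*(j - 2)*(j + 3)*(j + 1)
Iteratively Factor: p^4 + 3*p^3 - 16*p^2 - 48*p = (p - 4)*(p^3 + 7*p^2 + 12*p) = p*(p - 4)*(p^2 + 7*p + 12) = p*(p - 4)*(p + 4)*(p + 3)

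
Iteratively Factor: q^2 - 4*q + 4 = (q - 2)*(q - 2)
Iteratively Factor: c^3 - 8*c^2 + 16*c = (c)*(c^2 - 8*c + 16) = c*(c - 4)*(c - 4)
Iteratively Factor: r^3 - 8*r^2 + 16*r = (r - 4)*(r^2 - 4*r) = (r - 4)^2*(r)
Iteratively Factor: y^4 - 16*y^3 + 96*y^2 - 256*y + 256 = (y - 4)*(y^3 - 12*y^2 + 48*y - 64) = (y - 4)^2*(y^2 - 8*y + 16) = (y - 4)^3*(y - 4)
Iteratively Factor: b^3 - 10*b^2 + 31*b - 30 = (b - 3)*(b^2 - 7*b + 10) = (b - 3)*(b - 2)*(b - 5)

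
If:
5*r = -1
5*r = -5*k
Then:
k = 1/5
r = -1/5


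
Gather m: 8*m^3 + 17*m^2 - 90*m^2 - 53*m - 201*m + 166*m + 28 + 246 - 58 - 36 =8*m^3 - 73*m^2 - 88*m + 180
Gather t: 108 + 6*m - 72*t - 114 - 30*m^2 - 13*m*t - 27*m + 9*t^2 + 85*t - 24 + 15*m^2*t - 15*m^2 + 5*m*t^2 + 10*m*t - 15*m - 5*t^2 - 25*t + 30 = -45*m^2 - 36*m + t^2*(5*m + 4) + t*(15*m^2 - 3*m - 12)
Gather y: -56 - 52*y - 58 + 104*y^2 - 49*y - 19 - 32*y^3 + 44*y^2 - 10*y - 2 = -32*y^3 + 148*y^2 - 111*y - 135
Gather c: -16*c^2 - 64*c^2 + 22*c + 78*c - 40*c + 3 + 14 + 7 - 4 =-80*c^2 + 60*c + 20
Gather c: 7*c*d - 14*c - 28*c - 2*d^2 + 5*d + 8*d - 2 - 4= c*(7*d - 42) - 2*d^2 + 13*d - 6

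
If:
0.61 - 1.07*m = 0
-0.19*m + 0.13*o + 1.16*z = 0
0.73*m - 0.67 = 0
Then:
No Solution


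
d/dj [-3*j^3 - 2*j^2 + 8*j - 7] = -9*j^2 - 4*j + 8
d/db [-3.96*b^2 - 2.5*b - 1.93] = -7.92*b - 2.5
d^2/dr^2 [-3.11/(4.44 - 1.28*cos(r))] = (5.095424*sin(r)^2 - 17.674752*cos(r) + 5.095424)/(1.28*cos(r) - 4.44)^3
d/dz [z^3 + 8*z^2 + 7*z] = 3*z^2 + 16*z + 7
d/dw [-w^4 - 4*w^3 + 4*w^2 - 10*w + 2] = -4*w^3 - 12*w^2 + 8*w - 10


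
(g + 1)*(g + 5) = g^2 + 6*g + 5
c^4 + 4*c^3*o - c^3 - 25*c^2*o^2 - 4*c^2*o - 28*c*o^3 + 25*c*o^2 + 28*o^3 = (c - 1)*(c - 4*o)*(c + o)*(c + 7*o)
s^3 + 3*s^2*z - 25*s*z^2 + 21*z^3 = (s - 3*z)*(s - z)*(s + 7*z)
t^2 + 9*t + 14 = (t + 2)*(t + 7)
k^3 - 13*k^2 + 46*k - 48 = (k - 8)*(k - 3)*(k - 2)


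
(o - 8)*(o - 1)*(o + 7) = o^3 - 2*o^2 - 55*o + 56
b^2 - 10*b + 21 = (b - 7)*(b - 3)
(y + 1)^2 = y^2 + 2*y + 1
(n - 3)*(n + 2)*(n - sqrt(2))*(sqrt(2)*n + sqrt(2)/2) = sqrt(2)*n^4 - 2*n^3 - sqrt(2)*n^3/2 - 13*sqrt(2)*n^2/2 + n^2 - 3*sqrt(2)*n + 13*n + 6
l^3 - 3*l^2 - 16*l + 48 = (l - 4)*(l - 3)*(l + 4)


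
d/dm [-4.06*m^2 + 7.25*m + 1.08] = 7.25 - 8.12*m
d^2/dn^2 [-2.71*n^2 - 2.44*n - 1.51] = -5.42000000000000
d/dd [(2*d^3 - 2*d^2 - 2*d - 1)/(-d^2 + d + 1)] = (-2*d^4 + 4*d^3 + 2*d^2 - 6*d - 1)/(d^4 - 2*d^3 - d^2 + 2*d + 1)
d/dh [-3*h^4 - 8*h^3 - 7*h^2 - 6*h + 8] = -12*h^3 - 24*h^2 - 14*h - 6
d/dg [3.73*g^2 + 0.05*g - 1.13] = 7.46*g + 0.05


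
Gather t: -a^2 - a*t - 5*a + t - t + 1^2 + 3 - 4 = -a^2 - a*t - 5*a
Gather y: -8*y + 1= 1 - 8*y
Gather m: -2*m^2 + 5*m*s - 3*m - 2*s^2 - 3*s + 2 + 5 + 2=-2*m^2 + m*(5*s - 3) - 2*s^2 - 3*s + 9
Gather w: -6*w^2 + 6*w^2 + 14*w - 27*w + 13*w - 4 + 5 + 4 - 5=0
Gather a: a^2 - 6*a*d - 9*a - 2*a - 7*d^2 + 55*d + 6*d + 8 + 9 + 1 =a^2 + a*(-6*d - 11) - 7*d^2 + 61*d + 18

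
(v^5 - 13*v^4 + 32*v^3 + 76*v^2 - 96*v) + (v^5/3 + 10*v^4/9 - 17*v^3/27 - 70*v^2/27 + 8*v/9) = 4*v^5/3 - 107*v^4/9 + 847*v^3/27 + 1982*v^2/27 - 856*v/9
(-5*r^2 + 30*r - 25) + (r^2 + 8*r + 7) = -4*r^2 + 38*r - 18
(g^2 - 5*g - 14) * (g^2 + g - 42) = g^4 - 4*g^3 - 61*g^2 + 196*g + 588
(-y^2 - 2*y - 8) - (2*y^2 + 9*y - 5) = -3*y^2 - 11*y - 3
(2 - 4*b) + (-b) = 2 - 5*b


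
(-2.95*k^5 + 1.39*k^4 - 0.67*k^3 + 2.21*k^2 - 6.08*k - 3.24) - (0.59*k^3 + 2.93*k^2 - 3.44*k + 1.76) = -2.95*k^5 + 1.39*k^4 - 1.26*k^3 - 0.72*k^2 - 2.64*k - 5.0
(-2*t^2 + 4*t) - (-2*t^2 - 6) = 4*t + 6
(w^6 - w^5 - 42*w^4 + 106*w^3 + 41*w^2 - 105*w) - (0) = w^6 - w^5 - 42*w^4 + 106*w^3 + 41*w^2 - 105*w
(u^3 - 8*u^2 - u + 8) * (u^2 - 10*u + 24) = u^5 - 18*u^4 + 103*u^3 - 174*u^2 - 104*u + 192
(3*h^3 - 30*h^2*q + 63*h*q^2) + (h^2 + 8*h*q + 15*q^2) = 3*h^3 - 30*h^2*q + h^2 + 63*h*q^2 + 8*h*q + 15*q^2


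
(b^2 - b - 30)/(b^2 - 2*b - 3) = (-b^2 + b + 30)/(-b^2 + 2*b + 3)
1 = 1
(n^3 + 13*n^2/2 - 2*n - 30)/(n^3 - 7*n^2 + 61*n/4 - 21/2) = 2*(2*n^2 + 17*n + 30)/(4*n^2 - 20*n + 21)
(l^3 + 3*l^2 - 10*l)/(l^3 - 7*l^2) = (l^2 + 3*l - 10)/(l*(l - 7))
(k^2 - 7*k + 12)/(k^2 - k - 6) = (k - 4)/(k + 2)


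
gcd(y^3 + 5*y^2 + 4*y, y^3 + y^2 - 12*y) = y^2 + 4*y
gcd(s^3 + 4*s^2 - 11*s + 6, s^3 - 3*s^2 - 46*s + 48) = s^2 + 5*s - 6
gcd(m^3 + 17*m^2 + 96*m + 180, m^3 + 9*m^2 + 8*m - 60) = m^2 + 11*m + 30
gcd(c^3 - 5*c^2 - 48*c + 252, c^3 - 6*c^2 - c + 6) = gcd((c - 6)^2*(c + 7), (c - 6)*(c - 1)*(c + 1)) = c - 6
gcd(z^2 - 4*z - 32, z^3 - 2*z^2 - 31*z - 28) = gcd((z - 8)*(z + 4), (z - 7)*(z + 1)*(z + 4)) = z + 4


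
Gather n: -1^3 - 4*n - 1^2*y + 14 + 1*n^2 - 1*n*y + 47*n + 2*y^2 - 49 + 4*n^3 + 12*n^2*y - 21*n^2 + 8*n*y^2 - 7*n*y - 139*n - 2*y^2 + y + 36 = 4*n^3 + n^2*(12*y - 20) + n*(8*y^2 - 8*y - 96)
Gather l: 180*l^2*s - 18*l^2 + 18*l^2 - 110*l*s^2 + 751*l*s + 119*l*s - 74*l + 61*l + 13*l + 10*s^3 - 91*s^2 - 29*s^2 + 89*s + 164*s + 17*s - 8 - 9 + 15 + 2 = 180*l^2*s + l*(-110*s^2 + 870*s) + 10*s^3 - 120*s^2 + 270*s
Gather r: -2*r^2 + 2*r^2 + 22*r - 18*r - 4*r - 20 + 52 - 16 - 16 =0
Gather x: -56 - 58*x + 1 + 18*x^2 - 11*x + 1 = 18*x^2 - 69*x - 54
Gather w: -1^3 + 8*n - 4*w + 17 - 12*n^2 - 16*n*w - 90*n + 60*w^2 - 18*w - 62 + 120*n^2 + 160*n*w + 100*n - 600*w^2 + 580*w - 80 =108*n^2 + 18*n - 540*w^2 + w*(144*n + 558) - 126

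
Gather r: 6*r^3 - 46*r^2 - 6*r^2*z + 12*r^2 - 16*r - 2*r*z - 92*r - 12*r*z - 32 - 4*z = 6*r^3 + r^2*(-6*z - 34) + r*(-14*z - 108) - 4*z - 32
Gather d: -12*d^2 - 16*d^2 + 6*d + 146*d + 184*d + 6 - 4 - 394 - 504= -28*d^2 + 336*d - 896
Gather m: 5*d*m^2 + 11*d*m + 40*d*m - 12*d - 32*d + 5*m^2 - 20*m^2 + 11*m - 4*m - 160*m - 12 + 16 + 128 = -44*d + m^2*(5*d - 15) + m*(51*d - 153) + 132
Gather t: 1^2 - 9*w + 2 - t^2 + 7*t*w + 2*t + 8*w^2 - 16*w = -t^2 + t*(7*w + 2) + 8*w^2 - 25*w + 3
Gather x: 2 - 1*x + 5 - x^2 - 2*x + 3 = -x^2 - 3*x + 10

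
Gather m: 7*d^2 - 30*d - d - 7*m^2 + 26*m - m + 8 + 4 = 7*d^2 - 31*d - 7*m^2 + 25*m + 12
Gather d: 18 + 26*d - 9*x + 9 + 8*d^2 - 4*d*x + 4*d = 8*d^2 + d*(30 - 4*x) - 9*x + 27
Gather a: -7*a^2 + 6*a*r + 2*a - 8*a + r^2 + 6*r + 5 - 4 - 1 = -7*a^2 + a*(6*r - 6) + r^2 + 6*r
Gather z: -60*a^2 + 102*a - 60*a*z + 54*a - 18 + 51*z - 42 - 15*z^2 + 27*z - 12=-60*a^2 + 156*a - 15*z^2 + z*(78 - 60*a) - 72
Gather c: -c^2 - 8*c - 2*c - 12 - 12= -c^2 - 10*c - 24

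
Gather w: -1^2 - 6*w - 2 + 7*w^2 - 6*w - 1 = 7*w^2 - 12*w - 4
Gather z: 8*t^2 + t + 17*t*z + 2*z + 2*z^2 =8*t^2 + t + 2*z^2 + z*(17*t + 2)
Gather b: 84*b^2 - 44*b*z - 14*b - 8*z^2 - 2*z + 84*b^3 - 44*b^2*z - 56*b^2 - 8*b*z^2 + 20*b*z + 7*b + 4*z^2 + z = 84*b^3 + b^2*(28 - 44*z) + b*(-8*z^2 - 24*z - 7) - 4*z^2 - z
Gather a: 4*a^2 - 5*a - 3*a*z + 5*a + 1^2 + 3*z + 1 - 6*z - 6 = 4*a^2 - 3*a*z - 3*z - 4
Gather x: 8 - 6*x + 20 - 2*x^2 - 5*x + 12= -2*x^2 - 11*x + 40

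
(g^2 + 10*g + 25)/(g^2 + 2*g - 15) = (g + 5)/(g - 3)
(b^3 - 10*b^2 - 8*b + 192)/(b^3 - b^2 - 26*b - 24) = (b - 8)/(b + 1)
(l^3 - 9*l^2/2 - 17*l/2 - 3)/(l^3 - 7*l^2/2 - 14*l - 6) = (l + 1)/(l + 2)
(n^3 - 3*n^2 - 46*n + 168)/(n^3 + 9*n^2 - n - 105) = (n^2 - 10*n + 24)/(n^2 + 2*n - 15)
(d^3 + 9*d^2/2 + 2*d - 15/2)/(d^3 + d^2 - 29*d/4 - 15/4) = 2*(2*d^2 + 3*d - 5)/(4*d^2 - 8*d - 5)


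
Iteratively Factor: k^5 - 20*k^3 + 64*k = (k + 4)*(k^4 - 4*k^3 - 4*k^2 + 16*k) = (k - 4)*(k + 4)*(k^3 - 4*k) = (k - 4)*(k + 2)*(k + 4)*(k^2 - 2*k) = k*(k - 4)*(k + 2)*(k + 4)*(k - 2)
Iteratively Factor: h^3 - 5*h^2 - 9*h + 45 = (h + 3)*(h^2 - 8*h + 15) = (h - 5)*(h + 3)*(h - 3)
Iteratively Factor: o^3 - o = (o + 1)*(o^2 - o) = (o - 1)*(o + 1)*(o)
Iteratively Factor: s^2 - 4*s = (s)*(s - 4)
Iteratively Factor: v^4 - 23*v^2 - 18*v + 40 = (v - 1)*(v^3 + v^2 - 22*v - 40) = (v - 1)*(v + 2)*(v^2 - v - 20) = (v - 1)*(v + 2)*(v + 4)*(v - 5)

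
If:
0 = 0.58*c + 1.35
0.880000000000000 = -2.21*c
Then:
No Solution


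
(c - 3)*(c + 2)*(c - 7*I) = c^3 - c^2 - 7*I*c^2 - 6*c + 7*I*c + 42*I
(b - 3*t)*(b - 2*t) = b^2 - 5*b*t + 6*t^2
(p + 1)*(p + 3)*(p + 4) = p^3 + 8*p^2 + 19*p + 12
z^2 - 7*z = z*(z - 7)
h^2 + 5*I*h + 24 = (h - 3*I)*(h + 8*I)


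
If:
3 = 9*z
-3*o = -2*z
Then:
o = 2/9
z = 1/3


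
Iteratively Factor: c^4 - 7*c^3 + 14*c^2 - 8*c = (c - 1)*(c^3 - 6*c^2 + 8*c) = (c - 4)*(c - 1)*(c^2 - 2*c) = (c - 4)*(c - 2)*(c - 1)*(c)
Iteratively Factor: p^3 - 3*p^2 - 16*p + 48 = (p - 3)*(p^2 - 16) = (p - 3)*(p + 4)*(p - 4)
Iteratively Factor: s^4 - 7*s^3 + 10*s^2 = (s - 5)*(s^3 - 2*s^2) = s*(s - 5)*(s^2 - 2*s) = s^2*(s - 5)*(s - 2)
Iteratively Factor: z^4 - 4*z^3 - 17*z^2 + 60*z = (z - 5)*(z^3 + z^2 - 12*z) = (z - 5)*(z + 4)*(z^2 - 3*z) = (z - 5)*(z - 3)*(z + 4)*(z)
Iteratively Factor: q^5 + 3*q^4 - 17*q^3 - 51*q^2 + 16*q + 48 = (q - 1)*(q^4 + 4*q^3 - 13*q^2 - 64*q - 48) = (q - 1)*(q + 3)*(q^3 + q^2 - 16*q - 16) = (q - 1)*(q + 1)*(q + 3)*(q^2 - 16) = (q - 4)*(q - 1)*(q + 1)*(q + 3)*(q + 4)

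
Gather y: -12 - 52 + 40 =-24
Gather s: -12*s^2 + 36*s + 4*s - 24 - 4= -12*s^2 + 40*s - 28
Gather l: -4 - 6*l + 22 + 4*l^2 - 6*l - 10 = 4*l^2 - 12*l + 8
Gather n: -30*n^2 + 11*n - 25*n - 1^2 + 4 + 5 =-30*n^2 - 14*n + 8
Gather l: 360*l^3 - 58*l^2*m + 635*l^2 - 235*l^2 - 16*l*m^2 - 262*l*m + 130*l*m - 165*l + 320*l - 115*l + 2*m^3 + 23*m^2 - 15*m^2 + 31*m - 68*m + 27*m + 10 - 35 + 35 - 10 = 360*l^3 + l^2*(400 - 58*m) + l*(-16*m^2 - 132*m + 40) + 2*m^3 + 8*m^2 - 10*m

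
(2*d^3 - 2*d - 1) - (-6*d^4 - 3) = 6*d^4 + 2*d^3 - 2*d + 2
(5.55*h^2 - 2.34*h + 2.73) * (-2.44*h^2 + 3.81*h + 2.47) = -13.542*h^4 + 26.8551*h^3 - 1.8681*h^2 + 4.6215*h + 6.7431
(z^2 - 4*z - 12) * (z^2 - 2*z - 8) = z^4 - 6*z^3 - 12*z^2 + 56*z + 96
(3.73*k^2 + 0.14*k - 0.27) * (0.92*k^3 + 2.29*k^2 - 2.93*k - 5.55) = 3.4316*k^5 + 8.6705*k^4 - 10.8567*k^3 - 21.73*k^2 + 0.0141000000000001*k + 1.4985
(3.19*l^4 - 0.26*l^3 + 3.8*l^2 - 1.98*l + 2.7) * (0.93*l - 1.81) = 2.9667*l^5 - 6.0157*l^4 + 4.0046*l^3 - 8.7194*l^2 + 6.0948*l - 4.887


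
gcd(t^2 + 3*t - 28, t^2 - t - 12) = t - 4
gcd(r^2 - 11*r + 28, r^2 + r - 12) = 1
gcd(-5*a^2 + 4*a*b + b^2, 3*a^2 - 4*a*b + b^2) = a - b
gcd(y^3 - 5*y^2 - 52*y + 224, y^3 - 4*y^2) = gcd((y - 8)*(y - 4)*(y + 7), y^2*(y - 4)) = y - 4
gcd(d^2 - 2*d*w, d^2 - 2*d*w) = -d^2 + 2*d*w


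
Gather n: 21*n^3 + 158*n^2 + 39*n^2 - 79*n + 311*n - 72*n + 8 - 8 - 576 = 21*n^3 + 197*n^2 + 160*n - 576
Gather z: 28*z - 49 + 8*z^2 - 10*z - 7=8*z^2 + 18*z - 56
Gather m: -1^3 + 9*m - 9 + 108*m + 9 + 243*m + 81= 360*m + 80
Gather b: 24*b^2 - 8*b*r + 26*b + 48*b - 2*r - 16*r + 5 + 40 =24*b^2 + b*(74 - 8*r) - 18*r + 45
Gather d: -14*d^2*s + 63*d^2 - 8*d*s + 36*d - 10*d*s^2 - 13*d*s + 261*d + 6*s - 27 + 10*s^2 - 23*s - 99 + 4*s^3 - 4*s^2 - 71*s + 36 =d^2*(63 - 14*s) + d*(-10*s^2 - 21*s + 297) + 4*s^3 + 6*s^2 - 88*s - 90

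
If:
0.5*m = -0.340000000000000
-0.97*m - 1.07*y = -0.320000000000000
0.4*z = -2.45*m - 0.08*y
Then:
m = -0.68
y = 0.92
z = 3.98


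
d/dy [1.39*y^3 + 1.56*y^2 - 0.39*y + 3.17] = 4.17*y^2 + 3.12*y - 0.39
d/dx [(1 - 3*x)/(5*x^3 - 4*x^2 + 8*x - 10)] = (30*x^3 - 27*x^2 + 8*x + 22)/(25*x^6 - 40*x^5 + 96*x^4 - 164*x^3 + 144*x^2 - 160*x + 100)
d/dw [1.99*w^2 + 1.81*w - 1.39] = 3.98*w + 1.81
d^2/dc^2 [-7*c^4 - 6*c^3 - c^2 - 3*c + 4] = -84*c^2 - 36*c - 2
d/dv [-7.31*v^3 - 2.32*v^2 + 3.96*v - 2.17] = -21.93*v^2 - 4.64*v + 3.96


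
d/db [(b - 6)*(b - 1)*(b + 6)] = 3*b^2 - 2*b - 36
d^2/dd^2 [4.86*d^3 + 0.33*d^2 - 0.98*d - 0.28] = 29.16*d + 0.66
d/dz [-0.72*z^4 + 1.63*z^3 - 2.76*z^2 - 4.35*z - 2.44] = -2.88*z^3 + 4.89*z^2 - 5.52*z - 4.35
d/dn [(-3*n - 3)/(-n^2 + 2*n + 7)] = 3*(n^2 - 2*n - 2*(n - 1)*(n + 1) - 7)/(-n^2 + 2*n + 7)^2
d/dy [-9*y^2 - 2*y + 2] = -18*y - 2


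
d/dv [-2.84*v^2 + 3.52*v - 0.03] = 3.52 - 5.68*v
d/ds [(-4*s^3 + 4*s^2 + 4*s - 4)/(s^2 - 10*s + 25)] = 4*(-s^3 + 15*s^2 - 11*s - 3)/(s^3 - 15*s^2 + 75*s - 125)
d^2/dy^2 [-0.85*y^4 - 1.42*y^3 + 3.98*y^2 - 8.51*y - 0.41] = -10.2*y^2 - 8.52*y + 7.96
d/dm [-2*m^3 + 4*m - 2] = 4 - 6*m^2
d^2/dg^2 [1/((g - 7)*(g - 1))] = 2*((g - 7)^2 + (g - 7)*(g - 1) + (g - 1)^2)/((g - 7)^3*(g - 1)^3)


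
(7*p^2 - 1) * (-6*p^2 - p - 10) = -42*p^4 - 7*p^3 - 64*p^2 + p + 10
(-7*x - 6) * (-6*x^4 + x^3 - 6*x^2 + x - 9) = 42*x^5 + 29*x^4 + 36*x^3 + 29*x^2 + 57*x + 54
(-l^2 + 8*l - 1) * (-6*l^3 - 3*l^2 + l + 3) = 6*l^5 - 45*l^4 - 19*l^3 + 8*l^2 + 23*l - 3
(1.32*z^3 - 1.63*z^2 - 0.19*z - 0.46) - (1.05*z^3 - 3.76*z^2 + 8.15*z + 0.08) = 0.27*z^3 + 2.13*z^2 - 8.34*z - 0.54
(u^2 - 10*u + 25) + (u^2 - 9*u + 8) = 2*u^2 - 19*u + 33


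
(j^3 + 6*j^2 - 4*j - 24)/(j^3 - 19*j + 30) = (j^2 + 8*j + 12)/(j^2 + 2*j - 15)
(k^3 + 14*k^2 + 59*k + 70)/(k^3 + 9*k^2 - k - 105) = (k + 2)/(k - 3)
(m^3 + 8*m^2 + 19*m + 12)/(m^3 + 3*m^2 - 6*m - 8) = (m + 3)/(m - 2)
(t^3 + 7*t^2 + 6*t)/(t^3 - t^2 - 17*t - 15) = t*(t + 6)/(t^2 - 2*t - 15)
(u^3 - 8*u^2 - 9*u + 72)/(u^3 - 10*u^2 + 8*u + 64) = (u^2 - 9)/(u^2 - 2*u - 8)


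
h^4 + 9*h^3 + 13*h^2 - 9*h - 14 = (h - 1)*(h + 1)*(h + 2)*(h + 7)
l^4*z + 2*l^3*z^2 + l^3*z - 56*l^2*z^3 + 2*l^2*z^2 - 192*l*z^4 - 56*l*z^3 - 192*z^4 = (l - 8*z)*(l + 4*z)*(l + 6*z)*(l*z + z)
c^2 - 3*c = c*(c - 3)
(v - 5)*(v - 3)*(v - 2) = v^3 - 10*v^2 + 31*v - 30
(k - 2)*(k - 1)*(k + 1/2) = k^3 - 5*k^2/2 + k/2 + 1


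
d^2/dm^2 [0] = 0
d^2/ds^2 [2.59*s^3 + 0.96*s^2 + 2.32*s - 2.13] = 15.54*s + 1.92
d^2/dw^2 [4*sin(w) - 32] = -4*sin(w)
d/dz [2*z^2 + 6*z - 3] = 4*z + 6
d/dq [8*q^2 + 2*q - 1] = 16*q + 2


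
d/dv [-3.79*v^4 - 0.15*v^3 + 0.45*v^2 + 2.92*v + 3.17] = -15.16*v^3 - 0.45*v^2 + 0.9*v + 2.92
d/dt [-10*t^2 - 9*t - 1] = -20*t - 9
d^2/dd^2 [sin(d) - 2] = -sin(d)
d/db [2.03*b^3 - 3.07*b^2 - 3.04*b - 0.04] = 6.09*b^2 - 6.14*b - 3.04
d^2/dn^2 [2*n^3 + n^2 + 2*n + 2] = 12*n + 2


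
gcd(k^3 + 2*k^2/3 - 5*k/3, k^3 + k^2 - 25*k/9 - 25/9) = k + 5/3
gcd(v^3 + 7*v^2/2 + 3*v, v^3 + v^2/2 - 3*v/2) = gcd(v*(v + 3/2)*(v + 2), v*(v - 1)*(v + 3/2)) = v^2 + 3*v/2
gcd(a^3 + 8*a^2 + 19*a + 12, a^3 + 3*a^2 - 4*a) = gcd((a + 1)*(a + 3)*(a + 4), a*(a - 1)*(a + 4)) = a + 4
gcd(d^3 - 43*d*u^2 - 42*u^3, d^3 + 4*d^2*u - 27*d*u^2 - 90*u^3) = d + 6*u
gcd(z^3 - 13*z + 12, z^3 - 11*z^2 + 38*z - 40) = 1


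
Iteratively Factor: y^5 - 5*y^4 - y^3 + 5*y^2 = (y)*(y^4 - 5*y^3 - y^2 + 5*y) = y*(y + 1)*(y^3 - 6*y^2 + 5*y) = y^2*(y + 1)*(y^2 - 6*y + 5) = y^2*(y - 5)*(y + 1)*(y - 1)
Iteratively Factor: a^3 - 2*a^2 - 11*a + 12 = (a + 3)*(a^2 - 5*a + 4) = (a - 1)*(a + 3)*(a - 4)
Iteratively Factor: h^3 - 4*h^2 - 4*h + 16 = (h + 2)*(h^2 - 6*h + 8) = (h - 4)*(h + 2)*(h - 2)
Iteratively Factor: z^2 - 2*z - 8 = (z - 4)*(z + 2)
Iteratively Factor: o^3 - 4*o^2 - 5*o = (o + 1)*(o^2 - 5*o) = o*(o + 1)*(o - 5)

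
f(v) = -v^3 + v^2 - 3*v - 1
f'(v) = -3*v^2 + 2*v - 3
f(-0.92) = 3.39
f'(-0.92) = -7.38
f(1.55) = -6.97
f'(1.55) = -7.11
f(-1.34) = 7.22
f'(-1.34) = -11.07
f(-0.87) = 3.03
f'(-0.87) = -7.01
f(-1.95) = 16.07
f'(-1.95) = -18.31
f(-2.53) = 29.19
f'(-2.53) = -27.26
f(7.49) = -387.56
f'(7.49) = -156.32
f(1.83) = -9.27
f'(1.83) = -9.39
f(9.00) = -676.00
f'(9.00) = -228.00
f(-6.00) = 269.00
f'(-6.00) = -123.00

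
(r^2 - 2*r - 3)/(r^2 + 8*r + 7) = (r - 3)/(r + 7)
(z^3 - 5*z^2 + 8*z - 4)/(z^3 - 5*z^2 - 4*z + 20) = (z^2 - 3*z + 2)/(z^2 - 3*z - 10)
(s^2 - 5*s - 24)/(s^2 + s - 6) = (s - 8)/(s - 2)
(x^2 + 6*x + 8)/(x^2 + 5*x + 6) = (x + 4)/(x + 3)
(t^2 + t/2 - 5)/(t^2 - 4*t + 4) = (t + 5/2)/(t - 2)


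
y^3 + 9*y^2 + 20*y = y*(y + 4)*(y + 5)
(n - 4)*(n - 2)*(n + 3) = n^3 - 3*n^2 - 10*n + 24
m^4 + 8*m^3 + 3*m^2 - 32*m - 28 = (m - 2)*(m + 1)*(m + 2)*(m + 7)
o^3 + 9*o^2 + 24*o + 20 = (o + 2)^2*(o + 5)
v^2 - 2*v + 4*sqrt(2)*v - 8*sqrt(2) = (v - 2)*(v + 4*sqrt(2))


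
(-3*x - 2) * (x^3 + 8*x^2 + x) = -3*x^4 - 26*x^3 - 19*x^2 - 2*x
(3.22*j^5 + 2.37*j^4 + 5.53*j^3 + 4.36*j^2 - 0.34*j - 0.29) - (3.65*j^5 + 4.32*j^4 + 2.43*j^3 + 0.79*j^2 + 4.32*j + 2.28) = -0.43*j^5 - 1.95*j^4 + 3.1*j^3 + 3.57*j^2 - 4.66*j - 2.57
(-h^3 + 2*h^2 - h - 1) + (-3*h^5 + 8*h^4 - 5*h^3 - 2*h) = -3*h^5 + 8*h^4 - 6*h^3 + 2*h^2 - 3*h - 1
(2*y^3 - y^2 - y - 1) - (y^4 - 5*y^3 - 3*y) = -y^4 + 7*y^3 - y^2 + 2*y - 1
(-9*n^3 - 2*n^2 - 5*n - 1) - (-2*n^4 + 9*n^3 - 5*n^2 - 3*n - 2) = 2*n^4 - 18*n^3 + 3*n^2 - 2*n + 1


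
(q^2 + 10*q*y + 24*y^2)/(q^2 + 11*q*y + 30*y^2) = (q + 4*y)/(q + 5*y)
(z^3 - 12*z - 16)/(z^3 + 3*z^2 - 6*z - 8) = (z^3 - 12*z - 16)/(z^3 + 3*z^2 - 6*z - 8)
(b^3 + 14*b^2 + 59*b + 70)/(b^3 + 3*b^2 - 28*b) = (b^2 + 7*b + 10)/(b*(b - 4))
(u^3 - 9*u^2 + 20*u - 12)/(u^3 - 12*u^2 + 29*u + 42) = (u^2 - 3*u + 2)/(u^2 - 6*u - 7)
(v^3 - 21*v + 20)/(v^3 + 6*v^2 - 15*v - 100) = (v - 1)/(v + 5)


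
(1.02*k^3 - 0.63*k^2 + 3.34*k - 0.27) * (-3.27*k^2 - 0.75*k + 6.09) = -3.3354*k^5 + 1.2951*k^4 - 4.2375*k^3 - 5.4588*k^2 + 20.5431*k - 1.6443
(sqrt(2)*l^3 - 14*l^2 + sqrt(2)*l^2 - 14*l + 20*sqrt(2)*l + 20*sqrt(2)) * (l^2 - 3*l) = sqrt(2)*l^5 - 14*l^4 - 2*sqrt(2)*l^4 + 17*sqrt(2)*l^3 + 28*l^3 - 40*sqrt(2)*l^2 + 42*l^2 - 60*sqrt(2)*l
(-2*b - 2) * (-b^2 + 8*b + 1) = 2*b^3 - 14*b^2 - 18*b - 2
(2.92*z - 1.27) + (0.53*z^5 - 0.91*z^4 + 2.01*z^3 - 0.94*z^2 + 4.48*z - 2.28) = 0.53*z^5 - 0.91*z^4 + 2.01*z^3 - 0.94*z^2 + 7.4*z - 3.55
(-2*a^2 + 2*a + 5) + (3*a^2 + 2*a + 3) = a^2 + 4*a + 8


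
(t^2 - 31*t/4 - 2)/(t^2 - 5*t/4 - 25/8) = 2*(-4*t^2 + 31*t + 8)/(-8*t^2 + 10*t + 25)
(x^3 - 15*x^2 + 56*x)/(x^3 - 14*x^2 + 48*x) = (x - 7)/(x - 6)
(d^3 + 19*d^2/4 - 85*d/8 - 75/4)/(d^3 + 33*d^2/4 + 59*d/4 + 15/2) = (d - 5/2)/(d + 1)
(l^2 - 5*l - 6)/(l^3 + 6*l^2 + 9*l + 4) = (l - 6)/(l^2 + 5*l + 4)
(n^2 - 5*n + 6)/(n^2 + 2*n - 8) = (n - 3)/(n + 4)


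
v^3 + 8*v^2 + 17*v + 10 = (v + 1)*(v + 2)*(v + 5)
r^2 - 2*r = r*(r - 2)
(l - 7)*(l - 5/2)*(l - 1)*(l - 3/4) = l^4 - 45*l^3/4 + 279*l^2/8 - 151*l/4 + 105/8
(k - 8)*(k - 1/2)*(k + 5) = k^3 - 7*k^2/2 - 77*k/2 + 20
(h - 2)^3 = h^3 - 6*h^2 + 12*h - 8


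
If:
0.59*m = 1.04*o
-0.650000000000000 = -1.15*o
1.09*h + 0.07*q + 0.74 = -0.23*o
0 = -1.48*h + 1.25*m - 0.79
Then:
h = 0.31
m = 1.00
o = 0.57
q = -17.22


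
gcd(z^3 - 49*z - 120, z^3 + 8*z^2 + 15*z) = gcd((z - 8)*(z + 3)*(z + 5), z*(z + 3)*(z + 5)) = z^2 + 8*z + 15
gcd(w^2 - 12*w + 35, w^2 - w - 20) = w - 5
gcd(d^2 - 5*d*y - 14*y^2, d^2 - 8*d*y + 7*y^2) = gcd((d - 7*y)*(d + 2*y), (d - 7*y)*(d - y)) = -d + 7*y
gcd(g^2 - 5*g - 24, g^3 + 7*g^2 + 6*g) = 1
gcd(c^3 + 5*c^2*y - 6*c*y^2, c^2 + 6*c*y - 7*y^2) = -c + y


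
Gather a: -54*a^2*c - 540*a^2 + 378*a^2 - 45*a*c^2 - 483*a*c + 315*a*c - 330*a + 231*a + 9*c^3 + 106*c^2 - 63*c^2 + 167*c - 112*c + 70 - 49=a^2*(-54*c - 162) + a*(-45*c^2 - 168*c - 99) + 9*c^3 + 43*c^2 + 55*c + 21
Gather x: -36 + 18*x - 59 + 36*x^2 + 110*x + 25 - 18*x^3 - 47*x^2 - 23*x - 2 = -18*x^3 - 11*x^2 + 105*x - 72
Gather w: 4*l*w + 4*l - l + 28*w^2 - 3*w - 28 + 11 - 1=3*l + 28*w^2 + w*(4*l - 3) - 18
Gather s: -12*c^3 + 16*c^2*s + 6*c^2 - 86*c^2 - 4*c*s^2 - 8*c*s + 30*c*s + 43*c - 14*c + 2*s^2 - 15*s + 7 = -12*c^3 - 80*c^2 + 29*c + s^2*(2 - 4*c) + s*(16*c^2 + 22*c - 15) + 7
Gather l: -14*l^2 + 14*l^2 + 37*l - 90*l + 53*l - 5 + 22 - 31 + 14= 0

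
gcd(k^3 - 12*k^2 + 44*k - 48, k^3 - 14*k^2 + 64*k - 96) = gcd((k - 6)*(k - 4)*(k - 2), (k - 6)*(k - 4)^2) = k^2 - 10*k + 24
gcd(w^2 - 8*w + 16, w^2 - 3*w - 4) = w - 4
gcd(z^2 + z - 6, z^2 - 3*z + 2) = z - 2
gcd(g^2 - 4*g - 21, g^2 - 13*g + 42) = g - 7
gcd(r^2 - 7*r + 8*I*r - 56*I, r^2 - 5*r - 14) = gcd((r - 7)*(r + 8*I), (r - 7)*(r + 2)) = r - 7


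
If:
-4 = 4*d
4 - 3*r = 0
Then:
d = -1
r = 4/3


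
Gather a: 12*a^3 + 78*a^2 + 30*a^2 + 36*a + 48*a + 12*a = 12*a^3 + 108*a^2 + 96*a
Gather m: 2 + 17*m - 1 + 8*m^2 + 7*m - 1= 8*m^2 + 24*m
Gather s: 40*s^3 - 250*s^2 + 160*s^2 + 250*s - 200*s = 40*s^3 - 90*s^2 + 50*s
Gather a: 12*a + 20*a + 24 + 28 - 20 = 32*a + 32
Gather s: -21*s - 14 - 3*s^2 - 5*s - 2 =-3*s^2 - 26*s - 16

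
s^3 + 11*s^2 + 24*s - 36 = (s - 1)*(s + 6)^2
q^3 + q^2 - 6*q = q*(q - 2)*(q + 3)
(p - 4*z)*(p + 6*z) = p^2 + 2*p*z - 24*z^2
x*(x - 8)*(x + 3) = x^3 - 5*x^2 - 24*x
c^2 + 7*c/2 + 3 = (c + 3/2)*(c + 2)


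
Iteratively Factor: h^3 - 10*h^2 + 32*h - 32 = (h - 4)*(h^2 - 6*h + 8) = (h - 4)*(h - 2)*(h - 4)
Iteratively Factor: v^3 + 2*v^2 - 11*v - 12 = (v - 3)*(v^2 + 5*v + 4) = (v - 3)*(v + 4)*(v + 1)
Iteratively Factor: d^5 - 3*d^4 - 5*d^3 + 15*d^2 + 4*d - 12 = (d + 2)*(d^4 - 5*d^3 + 5*d^2 + 5*d - 6) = (d + 1)*(d + 2)*(d^3 - 6*d^2 + 11*d - 6) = (d - 3)*(d + 1)*(d + 2)*(d^2 - 3*d + 2) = (d - 3)*(d - 1)*(d + 1)*(d + 2)*(d - 2)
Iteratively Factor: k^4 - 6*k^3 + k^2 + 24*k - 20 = (k + 2)*(k^3 - 8*k^2 + 17*k - 10) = (k - 1)*(k + 2)*(k^2 - 7*k + 10) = (k - 5)*(k - 1)*(k + 2)*(k - 2)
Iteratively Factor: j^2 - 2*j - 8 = (j + 2)*(j - 4)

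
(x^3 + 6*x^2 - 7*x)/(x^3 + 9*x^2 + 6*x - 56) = x*(x - 1)/(x^2 + 2*x - 8)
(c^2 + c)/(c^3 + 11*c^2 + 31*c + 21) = c/(c^2 + 10*c + 21)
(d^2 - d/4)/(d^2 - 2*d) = (d - 1/4)/(d - 2)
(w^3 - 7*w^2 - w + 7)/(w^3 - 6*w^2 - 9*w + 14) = (w + 1)/(w + 2)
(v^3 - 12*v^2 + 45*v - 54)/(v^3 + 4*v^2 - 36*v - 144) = (v^2 - 6*v + 9)/(v^2 + 10*v + 24)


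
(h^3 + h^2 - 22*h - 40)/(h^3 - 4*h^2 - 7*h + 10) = (h + 4)/(h - 1)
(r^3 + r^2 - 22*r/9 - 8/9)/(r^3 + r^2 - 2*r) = (r^2 - r - 4/9)/(r*(r - 1))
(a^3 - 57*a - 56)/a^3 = (a^3 - 57*a - 56)/a^3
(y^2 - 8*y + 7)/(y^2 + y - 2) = (y - 7)/(y + 2)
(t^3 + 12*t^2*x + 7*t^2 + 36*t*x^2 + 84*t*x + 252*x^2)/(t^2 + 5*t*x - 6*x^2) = (-t^2 - 6*t*x - 7*t - 42*x)/(-t + x)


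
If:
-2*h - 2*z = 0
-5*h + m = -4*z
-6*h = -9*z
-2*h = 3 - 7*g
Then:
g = 3/7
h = 0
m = 0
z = 0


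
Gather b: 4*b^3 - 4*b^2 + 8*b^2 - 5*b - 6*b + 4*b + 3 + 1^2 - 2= 4*b^3 + 4*b^2 - 7*b + 2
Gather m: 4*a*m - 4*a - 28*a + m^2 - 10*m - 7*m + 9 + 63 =-32*a + m^2 + m*(4*a - 17) + 72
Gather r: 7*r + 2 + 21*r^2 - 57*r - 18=21*r^2 - 50*r - 16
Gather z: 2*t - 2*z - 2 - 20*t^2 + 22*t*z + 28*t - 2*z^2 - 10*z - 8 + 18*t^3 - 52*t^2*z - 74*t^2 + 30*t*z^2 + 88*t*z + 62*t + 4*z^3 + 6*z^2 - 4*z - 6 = 18*t^3 - 94*t^2 + 92*t + 4*z^3 + z^2*(30*t + 4) + z*(-52*t^2 + 110*t - 16) - 16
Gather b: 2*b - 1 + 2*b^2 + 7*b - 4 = 2*b^2 + 9*b - 5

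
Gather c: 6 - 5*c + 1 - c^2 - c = -c^2 - 6*c + 7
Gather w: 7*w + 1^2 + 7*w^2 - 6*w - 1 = 7*w^2 + w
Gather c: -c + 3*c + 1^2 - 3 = 2*c - 2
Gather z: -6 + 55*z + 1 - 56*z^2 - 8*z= -56*z^2 + 47*z - 5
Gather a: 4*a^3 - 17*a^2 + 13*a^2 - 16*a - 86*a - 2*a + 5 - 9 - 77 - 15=4*a^3 - 4*a^2 - 104*a - 96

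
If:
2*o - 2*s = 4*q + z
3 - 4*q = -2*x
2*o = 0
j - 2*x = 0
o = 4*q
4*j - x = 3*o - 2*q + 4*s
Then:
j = -3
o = 0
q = 0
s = -21/8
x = -3/2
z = 21/4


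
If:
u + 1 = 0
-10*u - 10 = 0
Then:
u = -1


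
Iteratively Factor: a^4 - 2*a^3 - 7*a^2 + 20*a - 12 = (a - 2)*(a^3 - 7*a + 6) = (a - 2)*(a - 1)*(a^2 + a - 6) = (a - 2)^2*(a - 1)*(a + 3)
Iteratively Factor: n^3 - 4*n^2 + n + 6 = (n + 1)*(n^2 - 5*n + 6) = (n - 2)*(n + 1)*(n - 3)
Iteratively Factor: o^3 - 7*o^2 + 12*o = (o)*(o^2 - 7*o + 12) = o*(o - 4)*(o - 3)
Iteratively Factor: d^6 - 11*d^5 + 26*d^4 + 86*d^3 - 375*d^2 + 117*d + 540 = (d - 4)*(d^5 - 7*d^4 - 2*d^3 + 78*d^2 - 63*d - 135) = (d - 4)*(d - 3)*(d^4 - 4*d^3 - 14*d^2 + 36*d + 45) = (d - 5)*(d - 4)*(d - 3)*(d^3 + d^2 - 9*d - 9) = (d - 5)*(d - 4)*(d - 3)*(d + 1)*(d^2 - 9) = (d - 5)*(d - 4)*(d - 3)*(d + 1)*(d + 3)*(d - 3)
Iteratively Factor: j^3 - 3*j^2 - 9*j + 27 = (j - 3)*(j^2 - 9) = (j - 3)^2*(j + 3)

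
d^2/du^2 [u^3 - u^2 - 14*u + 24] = 6*u - 2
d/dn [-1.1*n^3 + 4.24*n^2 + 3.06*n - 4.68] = -3.3*n^2 + 8.48*n + 3.06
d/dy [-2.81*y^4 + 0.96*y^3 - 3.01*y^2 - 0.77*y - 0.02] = -11.24*y^3 + 2.88*y^2 - 6.02*y - 0.77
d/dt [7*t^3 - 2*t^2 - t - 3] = 21*t^2 - 4*t - 1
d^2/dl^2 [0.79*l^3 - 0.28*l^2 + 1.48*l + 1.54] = 4.74*l - 0.56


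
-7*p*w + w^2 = w*(-7*p + w)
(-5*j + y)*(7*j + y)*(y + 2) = -35*j^2*y - 70*j^2 + 2*j*y^2 + 4*j*y + y^3 + 2*y^2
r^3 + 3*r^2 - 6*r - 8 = (r - 2)*(r + 1)*(r + 4)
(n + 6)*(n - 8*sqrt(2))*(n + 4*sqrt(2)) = n^3 - 4*sqrt(2)*n^2 + 6*n^2 - 64*n - 24*sqrt(2)*n - 384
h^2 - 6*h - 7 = (h - 7)*(h + 1)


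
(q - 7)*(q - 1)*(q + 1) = q^3 - 7*q^2 - q + 7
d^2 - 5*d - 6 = (d - 6)*(d + 1)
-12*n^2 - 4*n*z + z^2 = (-6*n + z)*(2*n + z)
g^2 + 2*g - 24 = (g - 4)*(g + 6)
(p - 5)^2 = p^2 - 10*p + 25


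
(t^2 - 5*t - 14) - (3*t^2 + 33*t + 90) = -2*t^2 - 38*t - 104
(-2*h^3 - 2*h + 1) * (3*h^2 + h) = -6*h^5 - 2*h^4 - 6*h^3 + h^2 + h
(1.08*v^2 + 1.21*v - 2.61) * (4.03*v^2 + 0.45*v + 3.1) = 4.3524*v^4 + 5.3623*v^3 - 6.6258*v^2 + 2.5765*v - 8.091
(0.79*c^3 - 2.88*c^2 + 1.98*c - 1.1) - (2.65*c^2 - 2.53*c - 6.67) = 0.79*c^3 - 5.53*c^2 + 4.51*c + 5.57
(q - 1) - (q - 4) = 3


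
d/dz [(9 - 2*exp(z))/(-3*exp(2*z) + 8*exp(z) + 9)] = 6*(-exp(2*z) + 9*exp(z) - 15)*exp(z)/(9*exp(4*z) - 48*exp(3*z) + 10*exp(2*z) + 144*exp(z) + 81)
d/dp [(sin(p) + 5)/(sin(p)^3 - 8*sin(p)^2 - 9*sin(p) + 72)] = (-2*sin(p)^3 - 7*sin(p)^2 + 80*sin(p) + 117)*cos(p)/(sin(p)^3 - 8*sin(p)^2 - 9*sin(p) + 72)^2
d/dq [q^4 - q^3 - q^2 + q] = 4*q^3 - 3*q^2 - 2*q + 1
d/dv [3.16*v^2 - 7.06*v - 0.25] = 6.32*v - 7.06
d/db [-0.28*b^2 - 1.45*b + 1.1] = -0.56*b - 1.45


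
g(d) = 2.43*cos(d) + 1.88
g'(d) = -2.43*sin(d)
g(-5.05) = 2.68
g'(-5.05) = -2.29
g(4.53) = 1.44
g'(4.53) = 2.39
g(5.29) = 3.21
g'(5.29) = 2.04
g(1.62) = 1.76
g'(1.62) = -2.43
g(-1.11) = 2.96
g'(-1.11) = 2.18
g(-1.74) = 1.47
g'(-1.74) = 2.40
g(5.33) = 3.29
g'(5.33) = 1.98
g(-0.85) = 3.48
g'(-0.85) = 1.83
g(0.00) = 4.31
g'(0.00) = 0.00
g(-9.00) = -0.33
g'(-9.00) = 1.00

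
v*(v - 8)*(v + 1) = v^3 - 7*v^2 - 8*v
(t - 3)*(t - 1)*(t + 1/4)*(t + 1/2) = t^4 - 13*t^3/4 + t^2/8 + 7*t/4 + 3/8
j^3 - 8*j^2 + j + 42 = (j - 7)*(j - 3)*(j + 2)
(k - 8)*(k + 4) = k^2 - 4*k - 32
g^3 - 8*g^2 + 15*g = g*(g - 5)*(g - 3)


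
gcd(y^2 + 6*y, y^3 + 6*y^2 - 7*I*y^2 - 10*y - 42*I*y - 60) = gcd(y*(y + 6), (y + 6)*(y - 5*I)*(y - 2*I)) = y + 6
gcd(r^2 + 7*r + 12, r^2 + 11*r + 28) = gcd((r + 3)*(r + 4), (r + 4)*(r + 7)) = r + 4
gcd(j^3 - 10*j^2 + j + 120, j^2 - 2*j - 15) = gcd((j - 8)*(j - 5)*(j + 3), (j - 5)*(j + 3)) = j^2 - 2*j - 15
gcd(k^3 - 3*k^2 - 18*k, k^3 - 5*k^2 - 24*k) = k^2 + 3*k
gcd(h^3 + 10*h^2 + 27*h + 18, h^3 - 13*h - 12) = h^2 + 4*h + 3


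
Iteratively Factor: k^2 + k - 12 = (k + 4)*(k - 3)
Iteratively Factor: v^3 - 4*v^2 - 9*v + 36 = (v - 3)*(v^2 - v - 12) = (v - 4)*(v - 3)*(v + 3)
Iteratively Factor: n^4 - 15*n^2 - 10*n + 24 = (n - 1)*(n^3 + n^2 - 14*n - 24) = (n - 1)*(n + 2)*(n^2 - n - 12) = (n - 1)*(n + 2)*(n + 3)*(n - 4)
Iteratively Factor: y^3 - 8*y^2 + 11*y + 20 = (y - 4)*(y^2 - 4*y - 5) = (y - 5)*(y - 4)*(y + 1)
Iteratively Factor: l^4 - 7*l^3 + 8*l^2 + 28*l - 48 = (l - 2)*(l^3 - 5*l^2 - 2*l + 24) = (l - 4)*(l - 2)*(l^2 - l - 6) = (l - 4)*(l - 3)*(l - 2)*(l + 2)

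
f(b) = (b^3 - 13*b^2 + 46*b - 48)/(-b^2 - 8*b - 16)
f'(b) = (2*b + 8)*(b^3 - 13*b^2 + 46*b - 48)/(-b^2 - 8*b - 16)^2 + (3*b^2 - 26*b + 46)/(-b^2 - 8*b - 16)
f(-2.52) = 119.83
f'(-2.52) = -221.54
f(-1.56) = 26.07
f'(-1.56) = -37.13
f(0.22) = 2.16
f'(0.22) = -3.29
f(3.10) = 0.01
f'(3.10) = 0.11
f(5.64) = 0.24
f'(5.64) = 0.01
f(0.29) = 1.94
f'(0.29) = -3.01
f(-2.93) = 279.10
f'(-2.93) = -650.89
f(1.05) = 0.50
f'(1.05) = -1.06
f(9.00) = -0.25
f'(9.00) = -0.29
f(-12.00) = 65.62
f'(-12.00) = 4.06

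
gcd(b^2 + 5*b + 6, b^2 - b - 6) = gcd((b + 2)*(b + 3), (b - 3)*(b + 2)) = b + 2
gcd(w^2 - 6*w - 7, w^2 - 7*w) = w - 7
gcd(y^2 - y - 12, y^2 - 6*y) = 1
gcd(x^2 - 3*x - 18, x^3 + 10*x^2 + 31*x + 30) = x + 3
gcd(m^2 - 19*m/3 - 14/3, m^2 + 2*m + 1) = 1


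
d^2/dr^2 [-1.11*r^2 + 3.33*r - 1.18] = -2.22000000000000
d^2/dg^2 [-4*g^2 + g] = -8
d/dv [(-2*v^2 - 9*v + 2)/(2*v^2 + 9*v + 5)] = 7*(-4*v - 9)/(4*v^4 + 36*v^3 + 101*v^2 + 90*v + 25)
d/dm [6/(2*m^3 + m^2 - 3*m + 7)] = 6*(-6*m^2 - 2*m + 3)/(2*m^3 + m^2 - 3*m + 7)^2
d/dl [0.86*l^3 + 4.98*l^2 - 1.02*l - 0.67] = 2.58*l^2 + 9.96*l - 1.02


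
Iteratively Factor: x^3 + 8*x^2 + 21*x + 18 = (x + 2)*(x^2 + 6*x + 9) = (x + 2)*(x + 3)*(x + 3)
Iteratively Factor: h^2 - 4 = (h + 2)*(h - 2)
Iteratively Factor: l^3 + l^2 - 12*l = (l + 4)*(l^2 - 3*l) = (l - 3)*(l + 4)*(l)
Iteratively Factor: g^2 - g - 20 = (g + 4)*(g - 5)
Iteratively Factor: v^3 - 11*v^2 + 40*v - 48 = (v - 4)*(v^2 - 7*v + 12) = (v - 4)^2*(v - 3)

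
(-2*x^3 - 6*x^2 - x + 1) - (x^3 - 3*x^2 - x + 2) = -3*x^3 - 3*x^2 - 1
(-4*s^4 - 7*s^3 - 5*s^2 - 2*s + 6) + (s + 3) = -4*s^4 - 7*s^3 - 5*s^2 - s + 9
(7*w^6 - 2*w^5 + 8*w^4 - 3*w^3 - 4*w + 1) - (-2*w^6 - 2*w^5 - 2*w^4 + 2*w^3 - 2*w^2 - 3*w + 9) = 9*w^6 + 10*w^4 - 5*w^3 + 2*w^2 - w - 8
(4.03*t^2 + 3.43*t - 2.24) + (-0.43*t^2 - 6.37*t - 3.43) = 3.6*t^2 - 2.94*t - 5.67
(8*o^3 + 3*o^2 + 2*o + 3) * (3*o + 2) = 24*o^4 + 25*o^3 + 12*o^2 + 13*o + 6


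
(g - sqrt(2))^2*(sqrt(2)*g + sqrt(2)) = sqrt(2)*g^3 - 4*g^2 + sqrt(2)*g^2 - 4*g + 2*sqrt(2)*g + 2*sqrt(2)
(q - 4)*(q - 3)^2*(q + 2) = q^4 - 8*q^3 + 13*q^2 + 30*q - 72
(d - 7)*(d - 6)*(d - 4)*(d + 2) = d^4 - 15*d^3 + 60*d^2 + 20*d - 336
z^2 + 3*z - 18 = (z - 3)*(z + 6)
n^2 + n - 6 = (n - 2)*(n + 3)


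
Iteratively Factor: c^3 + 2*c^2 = (c)*(c^2 + 2*c) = c*(c + 2)*(c)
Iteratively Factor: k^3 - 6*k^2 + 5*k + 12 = (k - 4)*(k^2 - 2*k - 3) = (k - 4)*(k + 1)*(k - 3)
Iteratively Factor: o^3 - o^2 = (o)*(o^2 - o) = o*(o - 1)*(o)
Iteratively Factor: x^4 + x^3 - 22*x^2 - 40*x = (x + 4)*(x^3 - 3*x^2 - 10*x) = (x - 5)*(x + 4)*(x^2 + 2*x) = x*(x - 5)*(x + 4)*(x + 2)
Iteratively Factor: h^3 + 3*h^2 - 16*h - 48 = (h + 3)*(h^2 - 16) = (h + 3)*(h + 4)*(h - 4)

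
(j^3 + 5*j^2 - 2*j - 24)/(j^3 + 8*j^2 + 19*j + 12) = (j - 2)/(j + 1)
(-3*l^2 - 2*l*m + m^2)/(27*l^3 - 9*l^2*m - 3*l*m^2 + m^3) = (-l - m)/(9*l^2 - m^2)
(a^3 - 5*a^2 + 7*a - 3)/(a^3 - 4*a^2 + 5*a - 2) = (a - 3)/(a - 2)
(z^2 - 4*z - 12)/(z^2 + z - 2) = (z - 6)/(z - 1)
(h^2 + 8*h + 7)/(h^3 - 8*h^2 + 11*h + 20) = (h + 7)/(h^2 - 9*h + 20)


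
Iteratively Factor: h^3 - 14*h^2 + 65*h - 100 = (h - 4)*(h^2 - 10*h + 25) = (h - 5)*(h - 4)*(h - 5)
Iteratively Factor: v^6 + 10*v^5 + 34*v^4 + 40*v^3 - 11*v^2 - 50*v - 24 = (v + 1)*(v^5 + 9*v^4 + 25*v^3 + 15*v^2 - 26*v - 24) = (v + 1)*(v + 3)*(v^4 + 6*v^3 + 7*v^2 - 6*v - 8) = (v + 1)*(v + 2)*(v + 3)*(v^3 + 4*v^2 - v - 4) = (v - 1)*(v + 1)*(v + 2)*(v + 3)*(v^2 + 5*v + 4) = (v - 1)*(v + 1)*(v + 2)*(v + 3)*(v + 4)*(v + 1)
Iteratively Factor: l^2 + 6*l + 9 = (l + 3)*(l + 3)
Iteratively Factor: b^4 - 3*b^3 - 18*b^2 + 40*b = (b)*(b^3 - 3*b^2 - 18*b + 40) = b*(b - 5)*(b^2 + 2*b - 8) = b*(b - 5)*(b + 4)*(b - 2)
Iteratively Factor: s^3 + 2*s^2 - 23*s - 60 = (s - 5)*(s^2 + 7*s + 12) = (s - 5)*(s + 3)*(s + 4)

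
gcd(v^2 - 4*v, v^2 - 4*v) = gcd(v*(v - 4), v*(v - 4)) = v^2 - 4*v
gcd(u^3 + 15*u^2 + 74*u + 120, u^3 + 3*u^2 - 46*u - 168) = u^2 + 10*u + 24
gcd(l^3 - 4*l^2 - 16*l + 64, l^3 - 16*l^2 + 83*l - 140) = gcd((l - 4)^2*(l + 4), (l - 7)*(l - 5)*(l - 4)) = l - 4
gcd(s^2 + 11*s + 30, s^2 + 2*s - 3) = 1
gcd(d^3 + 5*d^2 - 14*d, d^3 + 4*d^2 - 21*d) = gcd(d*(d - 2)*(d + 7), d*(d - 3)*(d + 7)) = d^2 + 7*d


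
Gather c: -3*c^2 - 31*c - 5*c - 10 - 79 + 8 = -3*c^2 - 36*c - 81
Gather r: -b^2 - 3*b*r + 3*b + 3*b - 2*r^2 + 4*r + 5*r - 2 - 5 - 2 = -b^2 + 6*b - 2*r^2 + r*(9 - 3*b) - 9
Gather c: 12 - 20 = -8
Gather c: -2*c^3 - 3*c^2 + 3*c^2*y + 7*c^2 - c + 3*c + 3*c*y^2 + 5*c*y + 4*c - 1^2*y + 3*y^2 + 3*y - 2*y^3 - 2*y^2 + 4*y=-2*c^3 + c^2*(3*y + 4) + c*(3*y^2 + 5*y + 6) - 2*y^3 + y^2 + 6*y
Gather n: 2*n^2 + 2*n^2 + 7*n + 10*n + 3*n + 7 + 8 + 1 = 4*n^2 + 20*n + 16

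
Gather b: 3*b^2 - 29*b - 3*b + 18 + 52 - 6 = 3*b^2 - 32*b + 64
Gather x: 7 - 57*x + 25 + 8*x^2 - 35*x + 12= 8*x^2 - 92*x + 44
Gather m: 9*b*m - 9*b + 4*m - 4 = -9*b + m*(9*b + 4) - 4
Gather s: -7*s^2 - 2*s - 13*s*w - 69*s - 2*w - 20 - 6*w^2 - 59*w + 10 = -7*s^2 + s*(-13*w - 71) - 6*w^2 - 61*w - 10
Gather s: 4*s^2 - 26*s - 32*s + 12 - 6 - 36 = 4*s^2 - 58*s - 30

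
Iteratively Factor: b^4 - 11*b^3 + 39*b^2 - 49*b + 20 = (b - 4)*(b^3 - 7*b^2 + 11*b - 5) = (b - 5)*(b - 4)*(b^2 - 2*b + 1) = (b - 5)*(b - 4)*(b - 1)*(b - 1)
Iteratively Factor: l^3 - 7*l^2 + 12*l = (l - 4)*(l^2 - 3*l) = (l - 4)*(l - 3)*(l)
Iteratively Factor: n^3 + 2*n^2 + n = (n + 1)*(n^2 + n) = n*(n + 1)*(n + 1)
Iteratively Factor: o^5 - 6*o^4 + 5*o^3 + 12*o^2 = (o + 1)*(o^4 - 7*o^3 + 12*o^2) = (o - 4)*(o + 1)*(o^3 - 3*o^2) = o*(o - 4)*(o + 1)*(o^2 - 3*o) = o^2*(o - 4)*(o + 1)*(o - 3)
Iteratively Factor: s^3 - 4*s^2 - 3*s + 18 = (s - 3)*(s^2 - s - 6) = (s - 3)^2*(s + 2)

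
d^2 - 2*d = d*(d - 2)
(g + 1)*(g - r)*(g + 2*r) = g^3 + g^2*r + g^2 - 2*g*r^2 + g*r - 2*r^2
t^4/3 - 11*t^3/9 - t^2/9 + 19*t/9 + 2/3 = (t/3 + 1/3)*(t - 3)*(t - 2)*(t + 1/3)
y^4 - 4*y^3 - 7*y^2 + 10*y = y*(y - 5)*(y - 1)*(y + 2)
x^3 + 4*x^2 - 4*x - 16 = (x - 2)*(x + 2)*(x + 4)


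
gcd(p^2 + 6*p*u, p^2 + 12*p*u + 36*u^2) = p + 6*u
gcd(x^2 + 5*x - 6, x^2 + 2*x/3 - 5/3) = x - 1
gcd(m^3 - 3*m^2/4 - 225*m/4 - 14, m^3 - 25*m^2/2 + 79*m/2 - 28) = m - 8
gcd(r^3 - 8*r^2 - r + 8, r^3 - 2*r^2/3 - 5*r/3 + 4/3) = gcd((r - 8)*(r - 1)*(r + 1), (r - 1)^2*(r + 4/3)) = r - 1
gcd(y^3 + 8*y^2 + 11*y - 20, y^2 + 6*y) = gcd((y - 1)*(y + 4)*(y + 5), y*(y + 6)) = 1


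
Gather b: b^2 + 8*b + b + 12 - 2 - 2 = b^2 + 9*b + 8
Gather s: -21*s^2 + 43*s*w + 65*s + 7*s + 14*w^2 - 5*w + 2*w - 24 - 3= -21*s^2 + s*(43*w + 72) + 14*w^2 - 3*w - 27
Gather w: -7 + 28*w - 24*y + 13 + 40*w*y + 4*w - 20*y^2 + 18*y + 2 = w*(40*y + 32) - 20*y^2 - 6*y + 8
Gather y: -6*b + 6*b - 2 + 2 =0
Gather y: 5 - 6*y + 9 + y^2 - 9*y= y^2 - 15*y + 14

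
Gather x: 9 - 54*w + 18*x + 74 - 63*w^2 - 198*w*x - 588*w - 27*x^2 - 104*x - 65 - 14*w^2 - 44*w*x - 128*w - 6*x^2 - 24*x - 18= -77*w^2 - 770*w - 33*x^2 + x*(-242*w - 110)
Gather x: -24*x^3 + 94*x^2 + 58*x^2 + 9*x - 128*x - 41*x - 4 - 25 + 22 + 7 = -24*x^3 + 152*x^2 - 160*x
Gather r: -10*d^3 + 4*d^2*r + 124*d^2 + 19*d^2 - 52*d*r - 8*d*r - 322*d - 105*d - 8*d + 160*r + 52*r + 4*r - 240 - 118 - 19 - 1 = -10*d^3 + 143*d^2 - 435*d + r*(4*d^2 - 60*d + 216) - 378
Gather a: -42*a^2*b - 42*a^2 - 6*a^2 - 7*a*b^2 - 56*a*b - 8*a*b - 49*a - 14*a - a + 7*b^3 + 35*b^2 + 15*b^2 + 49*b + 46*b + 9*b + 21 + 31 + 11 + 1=a^2*(-42*b - 48) + a*(-7*b^2 - 64*b - 64) + 7*b^3 + 50*b^2 + 104*b + 64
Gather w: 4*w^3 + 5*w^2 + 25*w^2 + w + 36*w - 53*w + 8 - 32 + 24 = 4*w^3 + 30*w^2 - 16*w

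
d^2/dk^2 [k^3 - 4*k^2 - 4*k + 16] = 6*k - 8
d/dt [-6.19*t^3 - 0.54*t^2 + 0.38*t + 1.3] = -18.57*t^2 - 1.08*t + 0.38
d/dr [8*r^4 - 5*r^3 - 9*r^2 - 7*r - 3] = 32*r^3 - 15*r^2 - 18*r - 7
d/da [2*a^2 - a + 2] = 4*a - 1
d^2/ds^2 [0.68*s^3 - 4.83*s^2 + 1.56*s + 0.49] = 4.08*s - 9.66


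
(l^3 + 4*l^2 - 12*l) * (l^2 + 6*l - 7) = l^5 + 10*l^4 + 5*l^3 - 100*l^2 + 84*l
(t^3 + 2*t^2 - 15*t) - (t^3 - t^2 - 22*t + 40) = 3*t^2 + 7*t - 40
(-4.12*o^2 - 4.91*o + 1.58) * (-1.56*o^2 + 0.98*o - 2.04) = 6.4272*o^4 + 3.622*o^3 + 1.1282*o^2 + 11.5648*o - 3.2232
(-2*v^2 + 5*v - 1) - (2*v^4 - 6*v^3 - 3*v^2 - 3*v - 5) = -2*v^4 + 6*v^3 + v^2 + 8*v + 4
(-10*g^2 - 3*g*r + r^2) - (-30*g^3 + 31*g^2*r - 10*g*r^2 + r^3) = 30*g^3 - 31*g^2*r - 10*g^2 + 10*g*r^2 - 3*g*r - r^3 + r^2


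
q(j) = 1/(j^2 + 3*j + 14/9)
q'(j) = (-2*j - 3)/(j^2 + 3*j + 14/9)^2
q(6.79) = 0.01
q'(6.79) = -0.00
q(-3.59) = 0.27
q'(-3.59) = 0.31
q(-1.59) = -1.46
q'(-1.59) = 0.38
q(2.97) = 0.05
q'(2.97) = -0.02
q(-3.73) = 0.23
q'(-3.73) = 0.24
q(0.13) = 0.51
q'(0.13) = -0.85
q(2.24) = 0.08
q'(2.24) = -0.04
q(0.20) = 0.46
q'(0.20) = -0.71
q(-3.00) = 0.64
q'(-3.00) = 1.24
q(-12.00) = 0.01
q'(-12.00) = 0.00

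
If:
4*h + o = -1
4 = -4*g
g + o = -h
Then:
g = -1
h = -2/3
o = 5/3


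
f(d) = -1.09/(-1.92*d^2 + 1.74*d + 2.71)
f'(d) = -1.09*(3.84*d - 1.74)/(-1.92*d^2 + 1.74*d + 2.71)^2 = (1.8966 - 4.1856*d)/(-1.92*d^2 + 1.74*d + 2.71)^2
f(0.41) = -0.35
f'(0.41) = 0.02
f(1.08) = -0.46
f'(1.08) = -0.48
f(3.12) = 0.10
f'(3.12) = -0.10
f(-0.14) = -0.45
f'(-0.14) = 0.42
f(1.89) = 1.27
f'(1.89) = -8.13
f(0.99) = -0.43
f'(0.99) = -0.35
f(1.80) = 2.88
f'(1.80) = -39.29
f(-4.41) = 0.03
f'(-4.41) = 0.01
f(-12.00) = 0.00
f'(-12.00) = 0.00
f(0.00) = -0.40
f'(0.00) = 0.26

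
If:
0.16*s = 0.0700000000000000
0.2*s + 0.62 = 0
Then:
No Solution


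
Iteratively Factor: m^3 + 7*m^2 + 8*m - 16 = (m + 4)*(m^2 + 3*m - 4) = (m + 4)^2*(m - 1)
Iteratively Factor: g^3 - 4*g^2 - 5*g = (g + 1)*(g^2 - 5*g) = g*(g + 1)*(g - 5)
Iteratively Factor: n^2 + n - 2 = (n - 1)*(n + 2)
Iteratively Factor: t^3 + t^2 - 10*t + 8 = (t + 4)*(t^2 - 3*t + 2) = (t - 2)*(t + 4)*(t - 1)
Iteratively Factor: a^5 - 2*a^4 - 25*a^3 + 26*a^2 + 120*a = (a + 2)*(a^4 - 4*a^3 - 17*a^2 + 60*a) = (a + 2)*(a + 4)*(a^3 - 8*a^2 + 15*a) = (a - 3)*(a + 2)*(a + 4)*(a^2 - 5*a) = (a - 5)*(a - 3)*(a + 2)*(a + 4)*(a)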